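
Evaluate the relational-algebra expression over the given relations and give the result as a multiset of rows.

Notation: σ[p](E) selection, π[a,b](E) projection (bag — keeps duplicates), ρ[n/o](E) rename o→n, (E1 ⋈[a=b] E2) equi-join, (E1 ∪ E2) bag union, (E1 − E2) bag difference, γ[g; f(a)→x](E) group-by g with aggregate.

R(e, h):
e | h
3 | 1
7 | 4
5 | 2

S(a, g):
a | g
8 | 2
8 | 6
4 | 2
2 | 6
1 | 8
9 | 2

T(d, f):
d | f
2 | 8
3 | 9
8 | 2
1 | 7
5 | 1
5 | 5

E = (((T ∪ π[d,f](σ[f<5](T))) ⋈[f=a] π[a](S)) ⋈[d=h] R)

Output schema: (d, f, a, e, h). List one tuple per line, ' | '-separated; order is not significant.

Subexpression sizes:
  T → 6
  T → 6
  σ[f<5](T) → 2
  π[d,f](σ[f<5](T)) → 2
  (T ∪ π[d,f](σ[f<5](T))) → 8
  S → 6
  π[a](S) → 6
  ((T ∪ π[d,f](σ[f<5](T))) ⋈[f=a] π[a](S)) → 7
  R → 3
  (((T ∪ π[d,f](σ[f<5](T))) ⋈[f=a] π[a](S)) ⋈[d=h] R) → 2

== RESULT ==
d | f | a | e | h
2 | 8 | 8 | 5 | 2
2 | 8 | 8 | 5 | 2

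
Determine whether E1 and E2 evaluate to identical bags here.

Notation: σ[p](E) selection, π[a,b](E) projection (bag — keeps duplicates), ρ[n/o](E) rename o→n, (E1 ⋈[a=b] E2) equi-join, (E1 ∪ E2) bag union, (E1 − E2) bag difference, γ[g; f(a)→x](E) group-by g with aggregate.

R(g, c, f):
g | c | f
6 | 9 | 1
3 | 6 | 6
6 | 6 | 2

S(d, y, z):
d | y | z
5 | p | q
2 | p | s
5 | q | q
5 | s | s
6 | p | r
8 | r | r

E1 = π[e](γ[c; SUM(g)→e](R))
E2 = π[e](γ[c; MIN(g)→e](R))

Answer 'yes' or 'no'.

E1 row counts bottom-up:
  R → 3
  γ[c; SUM(g)→e](R) → 2
  π[e](γ[c; SUM(g)→e](R)) → 2
E2 row counts bottom-up:
  R → 3
  γ[c; MIN(g)→e](R) → 2
  π[e](γ[c; MIN(g)→e](R)) → 2

E1 result:
e
6
9
E2 result:
e
3
6
Witness: (3,) appears 0× in E1 but 1× in E2.

no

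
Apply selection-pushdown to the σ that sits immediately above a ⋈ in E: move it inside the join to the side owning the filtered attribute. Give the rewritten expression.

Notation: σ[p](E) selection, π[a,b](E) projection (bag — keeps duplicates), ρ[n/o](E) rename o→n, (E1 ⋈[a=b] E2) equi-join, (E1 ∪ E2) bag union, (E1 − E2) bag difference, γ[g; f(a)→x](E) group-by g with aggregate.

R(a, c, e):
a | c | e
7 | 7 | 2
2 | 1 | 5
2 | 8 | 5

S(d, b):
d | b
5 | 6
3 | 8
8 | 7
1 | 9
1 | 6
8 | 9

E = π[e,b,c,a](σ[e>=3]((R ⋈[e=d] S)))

σ filters on e, owned by the left side.
E' = π[e,b,c,a]((σ[e>=3](R) ⋈[e=d] S))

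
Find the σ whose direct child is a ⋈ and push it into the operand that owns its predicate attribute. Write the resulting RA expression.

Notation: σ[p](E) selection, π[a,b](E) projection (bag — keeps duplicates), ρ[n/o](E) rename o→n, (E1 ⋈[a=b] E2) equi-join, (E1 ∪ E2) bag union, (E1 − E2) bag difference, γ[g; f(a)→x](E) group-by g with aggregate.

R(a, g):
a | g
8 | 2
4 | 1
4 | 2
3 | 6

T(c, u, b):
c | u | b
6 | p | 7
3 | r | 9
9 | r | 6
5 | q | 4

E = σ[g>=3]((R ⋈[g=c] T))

σ filters on g, owned by the left side.
E' = (σ[g>=3](R) ⋈[g=c] T)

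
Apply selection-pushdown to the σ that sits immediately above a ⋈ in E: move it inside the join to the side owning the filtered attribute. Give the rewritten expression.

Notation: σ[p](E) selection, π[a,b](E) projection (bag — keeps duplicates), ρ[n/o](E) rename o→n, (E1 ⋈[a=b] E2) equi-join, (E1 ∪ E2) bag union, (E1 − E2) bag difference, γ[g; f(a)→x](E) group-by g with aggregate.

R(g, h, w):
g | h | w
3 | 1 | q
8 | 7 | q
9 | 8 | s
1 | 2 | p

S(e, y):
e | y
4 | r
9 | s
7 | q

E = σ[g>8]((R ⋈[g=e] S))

σ filters on g, owned by the left side.
E' = (σ[g>8](R) ⋈[g=e] S)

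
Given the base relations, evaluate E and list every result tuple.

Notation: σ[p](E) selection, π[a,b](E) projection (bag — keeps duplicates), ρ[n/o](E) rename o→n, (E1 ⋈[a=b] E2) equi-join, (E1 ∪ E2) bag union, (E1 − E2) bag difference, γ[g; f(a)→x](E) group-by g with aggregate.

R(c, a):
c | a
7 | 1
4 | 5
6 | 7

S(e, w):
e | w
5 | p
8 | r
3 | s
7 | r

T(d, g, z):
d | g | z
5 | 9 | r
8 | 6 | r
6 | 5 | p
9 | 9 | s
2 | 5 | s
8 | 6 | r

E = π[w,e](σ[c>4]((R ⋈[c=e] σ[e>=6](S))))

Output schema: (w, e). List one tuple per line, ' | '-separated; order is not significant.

Per-node cardinality:
  R → 3
  S → 4
  σ[e>=6](S) → 2
  (R ⋈[c=e] σ[e>=6](S)) → 1
  σ[c>4]((R ⋈[c=e] σ[e>=6](S))) → 1
  π[w,e](σ[c>4]((R ⋈[c=e] σ[e>=6](S)))) → 1

== RESULT ==
w | e
r | 7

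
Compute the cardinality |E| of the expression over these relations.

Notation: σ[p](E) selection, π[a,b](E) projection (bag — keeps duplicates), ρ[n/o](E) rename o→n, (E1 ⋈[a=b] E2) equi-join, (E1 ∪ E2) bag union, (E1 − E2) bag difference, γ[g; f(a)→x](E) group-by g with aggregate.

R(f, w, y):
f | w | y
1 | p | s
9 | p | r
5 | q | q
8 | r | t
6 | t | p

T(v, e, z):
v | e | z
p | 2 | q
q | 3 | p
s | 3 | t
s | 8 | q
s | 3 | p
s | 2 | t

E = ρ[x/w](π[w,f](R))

Row counts bottom-up:
  R → 5
  π[w,f](R) → 5
  ρ[x/w](π[w,f](R)) → 5

|E| = 5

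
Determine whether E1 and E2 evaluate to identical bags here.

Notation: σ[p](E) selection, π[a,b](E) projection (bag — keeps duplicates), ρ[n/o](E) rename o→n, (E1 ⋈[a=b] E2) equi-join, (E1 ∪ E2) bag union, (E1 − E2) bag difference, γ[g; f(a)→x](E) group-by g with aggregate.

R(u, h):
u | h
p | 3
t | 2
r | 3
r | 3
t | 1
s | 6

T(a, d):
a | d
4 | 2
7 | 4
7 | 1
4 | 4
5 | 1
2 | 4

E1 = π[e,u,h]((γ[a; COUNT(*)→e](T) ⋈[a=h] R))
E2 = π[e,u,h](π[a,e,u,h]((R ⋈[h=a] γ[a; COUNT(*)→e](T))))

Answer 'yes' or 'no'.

E1 stepwise |·|:
  T → 6
  γ[a; COUNT(*)→e](T) → 4
  R → 6
  (γ[a; COUNT(*)→e](T) ⋈[a=h] R) → 1
  π[e,u,h]((γ[a; COUNT(*)→e](T) ⋈[a=h] R)) → 1
E2 stepwise |·|:
  R → 6
  T → 6
  γ[a; COUNT(*)→e](T) → 4
  (R ⋈[h=a] γ[a; COUNT(*)→e](T)) → 1
  π[a,e,u,h]((R ⋈[h=a] γ[a; COUNT(*)→e](T))) → 1
  π[e,u,h](π[a,e,u,h]((R ⋈[h=a] γ[a; COUNT(*)→e](T)))) → 1

E1 and E2 produce the same multiset:
e | u | h
1 | t | 2

yes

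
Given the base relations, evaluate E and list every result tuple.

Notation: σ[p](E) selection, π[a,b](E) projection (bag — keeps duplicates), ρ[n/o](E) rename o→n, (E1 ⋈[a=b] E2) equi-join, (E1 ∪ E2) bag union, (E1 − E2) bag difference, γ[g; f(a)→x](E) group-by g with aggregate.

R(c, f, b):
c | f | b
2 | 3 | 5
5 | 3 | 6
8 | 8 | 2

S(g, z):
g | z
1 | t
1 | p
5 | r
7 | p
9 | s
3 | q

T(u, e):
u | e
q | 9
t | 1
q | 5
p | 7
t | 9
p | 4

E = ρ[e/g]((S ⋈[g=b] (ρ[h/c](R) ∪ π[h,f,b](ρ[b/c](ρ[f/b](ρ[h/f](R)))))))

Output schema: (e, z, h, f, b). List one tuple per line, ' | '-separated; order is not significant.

Per-node cardinality:
  S → 6
  R → 3
  ρ[h/c](R) → 3
  R → 3
  ρ[h/f](R) → 3
  ρ[f/b](ρ[h/f](R)) → 3
  ρ[b/c](ρ[f/b](ρ[h/f](R))) → 3
  π[h,f,b](ρ[b/c](ρ[f/b](ρ[h/f](R)))) → 3
  (ρ[h/c](R) ∪ π[h,f,b](ρ[b/c](ρ[f/b](ρ[h/f](R))))) → 6
  (S ⋈[g=b] (ρ[h/c](R) ∪ π[h,f,b](ρ[b/c](ρ[f/b](ρ[h/f](R)))))) → 2
  ρ[e/g]((S ⋈[g=b] (ρ[h/c](R) ∪ π[h,f,b](ρ[b/c](ρ[f/b](ρ[h/f](R))))))) → 2

== RESULT ==
e | z | h | f | b
5 | r | 2 | 3 | 5
5 | r | 3 | 6 | 5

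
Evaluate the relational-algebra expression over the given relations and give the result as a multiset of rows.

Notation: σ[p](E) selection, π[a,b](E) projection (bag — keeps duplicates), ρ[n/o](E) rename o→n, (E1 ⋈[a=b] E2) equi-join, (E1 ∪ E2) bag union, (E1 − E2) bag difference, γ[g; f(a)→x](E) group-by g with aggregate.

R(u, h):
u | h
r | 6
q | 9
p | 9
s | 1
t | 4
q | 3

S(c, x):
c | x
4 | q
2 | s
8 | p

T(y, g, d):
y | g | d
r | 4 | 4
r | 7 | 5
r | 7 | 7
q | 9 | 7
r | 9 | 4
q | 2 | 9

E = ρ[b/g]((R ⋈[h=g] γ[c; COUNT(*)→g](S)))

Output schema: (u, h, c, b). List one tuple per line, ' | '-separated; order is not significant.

Row counts bottom-up:
  R → 6
  S → 3
  γ[c; COUNT(*)→g](S) → 3
  (R ⋈[h=g] γ[c; COUNT(*)→g](S)) → 3
  ρ[b/g]((R ⋈[h=g] γ[c; COUNT(*)→g](S))) → 3

== RESULT ==
u | h | c | b
s | 1 | 2 | 1
s | 1 | 4 | 1
s | 1 | 8 | 1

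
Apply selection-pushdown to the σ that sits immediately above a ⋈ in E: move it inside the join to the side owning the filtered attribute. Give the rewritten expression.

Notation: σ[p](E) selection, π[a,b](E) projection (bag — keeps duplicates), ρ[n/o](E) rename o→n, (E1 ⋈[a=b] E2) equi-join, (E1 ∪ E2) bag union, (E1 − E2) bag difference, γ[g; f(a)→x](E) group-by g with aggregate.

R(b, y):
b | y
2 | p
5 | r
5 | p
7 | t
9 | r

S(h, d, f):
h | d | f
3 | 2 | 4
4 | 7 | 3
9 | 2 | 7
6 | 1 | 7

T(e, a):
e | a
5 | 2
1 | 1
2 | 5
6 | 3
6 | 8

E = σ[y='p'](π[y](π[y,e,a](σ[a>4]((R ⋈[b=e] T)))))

σ filters on a, owned by the right side.
E' = σ[y='p'](π[y](π[y,e,a]((R ⋈[b=e] σ[a>4](T)))))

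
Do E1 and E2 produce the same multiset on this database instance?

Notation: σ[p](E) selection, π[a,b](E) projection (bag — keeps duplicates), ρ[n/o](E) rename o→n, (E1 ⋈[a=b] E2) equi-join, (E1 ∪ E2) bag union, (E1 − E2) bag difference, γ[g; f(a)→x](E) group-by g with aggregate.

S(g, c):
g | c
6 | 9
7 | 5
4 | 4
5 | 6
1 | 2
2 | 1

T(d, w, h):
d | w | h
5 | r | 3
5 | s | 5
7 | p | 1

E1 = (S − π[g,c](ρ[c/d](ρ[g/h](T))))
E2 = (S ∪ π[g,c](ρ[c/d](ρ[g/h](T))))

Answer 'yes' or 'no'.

E1 subexpression sizes:
  S → 6
  T → 3
  ρ[g/h](T) → 3
  ρ[c/d](ρ[g/h](T)) → 3
  π[g,c](ρ[c/d](ρ[g/h](T))) → 3
  (S − π[g,c](ρ[c/d](ρ[g/h](T)))) → 6
E2 subexpression sizes:
  S → 6
  T → 3
  ρ[g/h](T) → 3
  ρ[c/d](ρ[g/h](T)) → 3
  π[g,c](ρ[c/d](ρ[g/h](T))) → 3
  (S ∪ π[g,c](ρ[c/d](ρ[g/h](T)))) → 9

E1 result:
g | c
1 | 2
2 | 1
4 | 4
5 | 6
6 | 9
7 | 5
E2 result:
g | c
1 | 2
1 | 7
2 | 1
3 | 5
4 | 4
5 | 5
5 | 6
6 | 9
7 | 5
Witness: (5, 5) appears 0× in E1 but 1× in E2.

no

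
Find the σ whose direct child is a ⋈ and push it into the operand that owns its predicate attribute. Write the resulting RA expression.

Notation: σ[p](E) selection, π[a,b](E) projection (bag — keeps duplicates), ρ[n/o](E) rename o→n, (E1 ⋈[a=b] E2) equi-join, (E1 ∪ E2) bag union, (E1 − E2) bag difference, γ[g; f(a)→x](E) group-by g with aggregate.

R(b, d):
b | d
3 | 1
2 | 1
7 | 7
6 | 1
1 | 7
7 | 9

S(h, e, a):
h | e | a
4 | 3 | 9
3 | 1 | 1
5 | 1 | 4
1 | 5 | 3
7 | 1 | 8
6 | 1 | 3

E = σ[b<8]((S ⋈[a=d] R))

σ filters on b, owned by the right side.
E' = (S ⋈[a=d] σ[b<8](R))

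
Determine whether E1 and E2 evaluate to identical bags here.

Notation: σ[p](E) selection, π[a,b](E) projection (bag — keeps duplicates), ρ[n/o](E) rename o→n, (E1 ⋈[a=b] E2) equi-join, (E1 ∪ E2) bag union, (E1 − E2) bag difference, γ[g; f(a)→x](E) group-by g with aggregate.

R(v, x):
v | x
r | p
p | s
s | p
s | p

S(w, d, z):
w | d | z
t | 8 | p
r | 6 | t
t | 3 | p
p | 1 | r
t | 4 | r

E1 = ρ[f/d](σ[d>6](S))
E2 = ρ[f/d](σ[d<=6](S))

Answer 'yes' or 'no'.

E1 subexpression sizes:
  S → 5
  σ[d>6](S) → 1
  ρ[f/d](σ[d>6](S)) → 1
E2 subexpression sizes:
  S → 5
  σ[d<=6](S) → 4
  ρ[f/d](σ[d<=6](S)) → 4

E1 result:
w | f | z
t | 8 | p
E2 result:
w | f | z
p | 1 | r
r | 6 | t
t | 3 | p
t | 4 | r
Witness: ('t', 3, 'p') appears 0× in E1 but 1× in E2.

no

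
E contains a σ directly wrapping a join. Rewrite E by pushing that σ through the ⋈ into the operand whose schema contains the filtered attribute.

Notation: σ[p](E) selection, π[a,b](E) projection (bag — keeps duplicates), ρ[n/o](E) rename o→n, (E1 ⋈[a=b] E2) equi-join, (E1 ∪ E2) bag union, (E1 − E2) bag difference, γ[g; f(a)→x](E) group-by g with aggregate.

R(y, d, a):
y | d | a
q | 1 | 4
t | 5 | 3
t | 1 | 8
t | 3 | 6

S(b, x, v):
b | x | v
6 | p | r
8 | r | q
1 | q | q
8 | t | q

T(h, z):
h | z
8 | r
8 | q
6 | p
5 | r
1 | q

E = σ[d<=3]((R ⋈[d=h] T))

σ filters on d, owned by the left side.
E' = (σ[d<=3](R) ⋈[d=h] T)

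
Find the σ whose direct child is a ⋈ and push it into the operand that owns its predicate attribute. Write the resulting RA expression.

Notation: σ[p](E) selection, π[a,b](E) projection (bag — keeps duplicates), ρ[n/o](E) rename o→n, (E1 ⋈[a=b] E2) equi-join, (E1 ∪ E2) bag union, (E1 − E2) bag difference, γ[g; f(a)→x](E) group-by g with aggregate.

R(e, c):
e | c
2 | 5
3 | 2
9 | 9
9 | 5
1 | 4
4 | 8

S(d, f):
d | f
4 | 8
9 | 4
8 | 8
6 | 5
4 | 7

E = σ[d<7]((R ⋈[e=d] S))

σ filters on d, owned by the right side.
E' = (R ⋈[e=d] σ[d<7](S))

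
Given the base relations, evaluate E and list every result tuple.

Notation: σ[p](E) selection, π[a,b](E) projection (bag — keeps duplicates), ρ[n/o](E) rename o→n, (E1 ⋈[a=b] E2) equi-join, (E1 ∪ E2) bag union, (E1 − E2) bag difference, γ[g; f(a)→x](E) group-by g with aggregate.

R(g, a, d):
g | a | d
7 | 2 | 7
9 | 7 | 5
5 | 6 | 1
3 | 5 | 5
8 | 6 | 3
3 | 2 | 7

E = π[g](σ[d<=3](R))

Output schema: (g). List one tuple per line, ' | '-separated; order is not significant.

Subexpression sizes:
  R → 6
  σ[d<=3](R) → 2
  π[g](σ[d<=3](R)) → 2

== RESULT ==
g
5
8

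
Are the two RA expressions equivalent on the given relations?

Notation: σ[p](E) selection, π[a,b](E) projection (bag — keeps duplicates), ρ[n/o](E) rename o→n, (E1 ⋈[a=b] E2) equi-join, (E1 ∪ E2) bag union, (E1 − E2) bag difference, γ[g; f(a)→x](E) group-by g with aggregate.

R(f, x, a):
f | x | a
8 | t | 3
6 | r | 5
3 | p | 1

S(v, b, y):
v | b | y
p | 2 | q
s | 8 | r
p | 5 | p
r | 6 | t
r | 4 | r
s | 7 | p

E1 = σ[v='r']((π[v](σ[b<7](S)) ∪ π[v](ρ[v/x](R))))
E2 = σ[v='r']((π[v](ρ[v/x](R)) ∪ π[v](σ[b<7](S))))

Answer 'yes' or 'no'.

E1 per-node cardinality:
  S → 6
  σ[b<7](S) → 4
  π[v](σ[b<7](S)) → 4
  R → 3
  ρ[v/x](R) → 3
  π[v](ρ[v/x](R)) → 3
  (π[v](σ[b<7](S)) ∪ π[v](ρ[v/x](R))) → 7
  σ[v='r']((π[v](σ[b<7](S)) ∪ π[v](ρ[v/x](R)))) → 3
E2 per-node cardinality:
  R → 3
  ρ[v/x](R) → 3
  π[v](ρ[v/x](R)) → 3
  S → 6
  σ[b<7](S) → 4
  π[v](σ[b<7](S)) → 4
  (π[v](ρ[v/x](R)) ∪ π[v](σ[b<7](S))) → 7
  σ[v='r']((π[v](ρ[v/x](R)) ∪ π[v](σ[b<7](S)))) → 3

E1 and E2 produce the same multiset:
v
r
r
r

yes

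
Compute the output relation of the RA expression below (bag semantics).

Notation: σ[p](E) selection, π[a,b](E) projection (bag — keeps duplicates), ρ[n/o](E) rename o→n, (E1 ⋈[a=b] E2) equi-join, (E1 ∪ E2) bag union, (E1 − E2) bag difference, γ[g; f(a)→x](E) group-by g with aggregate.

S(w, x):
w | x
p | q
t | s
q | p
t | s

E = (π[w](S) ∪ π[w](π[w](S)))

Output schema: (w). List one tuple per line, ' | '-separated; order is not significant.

Row counts bottom-up:
  S → 4
  π[w](S) → 4
  S → 4
  π[w](S) → 4
  π[w](π[w](S)) → 4
  (π[w](S) ∪ π[w](π[w](S))) → 8

== RESULT ==
w
p
p
q
q
t
t
t
t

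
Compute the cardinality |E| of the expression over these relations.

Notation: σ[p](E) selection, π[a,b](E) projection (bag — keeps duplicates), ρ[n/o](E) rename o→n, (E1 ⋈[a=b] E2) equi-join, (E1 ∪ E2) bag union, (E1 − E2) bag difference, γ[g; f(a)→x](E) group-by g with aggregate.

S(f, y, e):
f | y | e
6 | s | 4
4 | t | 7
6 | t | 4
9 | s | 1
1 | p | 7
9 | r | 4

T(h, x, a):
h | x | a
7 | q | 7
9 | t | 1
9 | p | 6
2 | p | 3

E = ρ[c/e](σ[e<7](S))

Stepwise |·|:
  S → 6
  σ[e<7](S) → 4
  ρ[c/e](σ[e<7](S)) → 4

|E| = 4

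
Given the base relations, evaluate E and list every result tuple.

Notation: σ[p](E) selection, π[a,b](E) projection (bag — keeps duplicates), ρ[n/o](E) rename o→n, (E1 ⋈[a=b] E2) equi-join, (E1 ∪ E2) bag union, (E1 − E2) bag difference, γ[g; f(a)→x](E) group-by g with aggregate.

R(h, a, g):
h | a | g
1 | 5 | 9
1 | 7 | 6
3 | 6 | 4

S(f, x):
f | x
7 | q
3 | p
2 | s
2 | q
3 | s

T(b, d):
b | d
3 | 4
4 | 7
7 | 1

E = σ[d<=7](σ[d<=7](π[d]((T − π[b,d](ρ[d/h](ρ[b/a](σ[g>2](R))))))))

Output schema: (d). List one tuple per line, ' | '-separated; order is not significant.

Per-node cardinality:
  T → 3
  R → 3
  σ[g>2](R) → 3
  ρ[b/a](σ[g>2](R)) → 3
  ρ[d/h](ρ[b/a](σ[g>2](R))) → 3
  π[b,d](ρ[d/h](ρ[b/a](σ[g>2](R)))) → 3
  (T − π[b,d](ρ[d/h](ρ[b/a](σ[g>2](R))))) → 2
  π[d]((T − π[b,d](ρ[d/h](ρ[b/a](σ[g>2](R)))))) → 2
  σ[d<=7](π[d]((T − π[b,d](ρ[d/h](ρ[b/a](σ[g>2](R))))))) → 2
  σ[d<=7](σ[d<=7](π[d]((T − π[b,d](ρ[d/h](ρ[b/a](σ[g>2](R)))))))) → 2

== RESULT ==
d
4
7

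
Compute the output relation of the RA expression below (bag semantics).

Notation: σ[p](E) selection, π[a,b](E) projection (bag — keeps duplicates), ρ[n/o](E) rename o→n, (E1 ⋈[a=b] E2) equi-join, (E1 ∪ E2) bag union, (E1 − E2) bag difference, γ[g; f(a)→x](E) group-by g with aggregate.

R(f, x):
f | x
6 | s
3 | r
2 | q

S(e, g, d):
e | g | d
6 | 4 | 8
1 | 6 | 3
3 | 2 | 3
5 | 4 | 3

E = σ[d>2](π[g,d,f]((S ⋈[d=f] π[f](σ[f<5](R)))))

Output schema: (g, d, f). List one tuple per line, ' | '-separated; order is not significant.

Row counts bottom-up:
  S → 4
  R → 3
  σ[f<5](R) → 2
  π[f](σ[f<5](R)) → 2
  (S ⋈[d=f] π[f](σ[f<5](R))) → 3
  π[g,d,f]((S ⋈[d=f] π[f](σ[f<5](R)))) → 3
  σ[d>2](π[g,d,f]((S ⋈[d=f] π[f](σ[f<5](R))))) → 3

== RESULT ==
g | d | f
2 | 3 | 3
4 | 3 | 3
6 | 3 | 3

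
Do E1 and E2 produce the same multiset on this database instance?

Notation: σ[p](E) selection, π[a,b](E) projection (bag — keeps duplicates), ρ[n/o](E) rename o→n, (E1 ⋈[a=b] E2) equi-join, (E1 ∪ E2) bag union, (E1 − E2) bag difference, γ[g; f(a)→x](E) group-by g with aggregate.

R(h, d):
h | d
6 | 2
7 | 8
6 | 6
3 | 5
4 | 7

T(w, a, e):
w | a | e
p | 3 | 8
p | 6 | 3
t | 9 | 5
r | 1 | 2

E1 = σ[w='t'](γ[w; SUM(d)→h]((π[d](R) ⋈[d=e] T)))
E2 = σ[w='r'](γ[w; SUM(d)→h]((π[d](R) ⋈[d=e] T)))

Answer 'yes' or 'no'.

E1 row counts bottom-up:
  R → 5
  π[d](R) → 5
  T → 4
  (π[d](R) ⋈[d=e] T) → 3
  γ[w; SUM(d)→h]((π[d](R) ⋈[d=e] T)) → 3
  σ[w='t'](γ[w; SUM(d)→h]((π[d](R) ⋈[d=e] T))) → 1
E2 row counts bottom-up:
  R → 5
  π[d](R) → 5
  T → 4
  (π[d](R) ⋈[d=e] T) → 3
  γ[w; SUM(d)→h]((π[d](R) ⋈[d=e] T)) → 3
  σ[w='r'](γ[w; SUM(d)→h]((π[d](R) ⋈[d=e] T))) → 1

E1 result:
w | h
t | 5
E2 result:
w | h
r | 2
Witness: ('r', 2) appears 0× in E1 but 1× in E2.

no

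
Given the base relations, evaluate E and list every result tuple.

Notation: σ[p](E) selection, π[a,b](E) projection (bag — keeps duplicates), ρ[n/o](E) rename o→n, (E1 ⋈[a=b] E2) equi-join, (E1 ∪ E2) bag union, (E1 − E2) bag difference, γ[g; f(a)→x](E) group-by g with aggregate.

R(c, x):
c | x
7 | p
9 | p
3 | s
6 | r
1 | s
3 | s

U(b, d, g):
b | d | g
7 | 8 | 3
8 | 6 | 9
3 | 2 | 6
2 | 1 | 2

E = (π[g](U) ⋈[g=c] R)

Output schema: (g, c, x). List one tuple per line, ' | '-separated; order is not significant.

Subexpression sizes:
  U → 4
  π[g](U) → 4
  R → 6
  (π[g](U) ⋈[g=c] R) → 4

== RESULT ==
g | c | x
3 | 3 | s
3 | 3 | s
6 | 6 | r
9 | 9 | p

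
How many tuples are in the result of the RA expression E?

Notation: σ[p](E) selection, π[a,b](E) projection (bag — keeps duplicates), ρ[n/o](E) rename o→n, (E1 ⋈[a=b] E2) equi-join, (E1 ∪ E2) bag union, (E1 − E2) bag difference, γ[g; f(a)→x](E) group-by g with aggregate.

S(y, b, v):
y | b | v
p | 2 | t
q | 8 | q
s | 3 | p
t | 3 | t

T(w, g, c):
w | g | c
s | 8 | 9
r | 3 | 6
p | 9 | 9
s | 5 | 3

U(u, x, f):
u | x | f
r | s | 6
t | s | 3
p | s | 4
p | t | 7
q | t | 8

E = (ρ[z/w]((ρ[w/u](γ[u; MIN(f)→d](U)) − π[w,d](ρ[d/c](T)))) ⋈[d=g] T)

Per-node cardinality:
  U → 5
  γ[u; MIN(f)→d](U) → 4
  ρ[w/u](γ[u; MIN(f)→d](U)) → 4
  T → 4
  ρ[d/c](T) → 4
  π[w,d](ρ[d/c](T)) → 4
  (ρ[w/u](γ[u; MIN(f)→d](U)) − π[w,d](ρ[d/c](T))) → 3
  ρ[z/w]((ρ[w/u](γ[u; MIN(f)→d](U)) − π[w,d](ρ[d/c](T)))) → 3
  T → 4
  (ρ[z/w]((ρ[w/u](γ[u; MIN(f)→d](U)) − π[w,d](ρ[d/c](T)))) ⋈[d=g] T) → 2

|E| = 2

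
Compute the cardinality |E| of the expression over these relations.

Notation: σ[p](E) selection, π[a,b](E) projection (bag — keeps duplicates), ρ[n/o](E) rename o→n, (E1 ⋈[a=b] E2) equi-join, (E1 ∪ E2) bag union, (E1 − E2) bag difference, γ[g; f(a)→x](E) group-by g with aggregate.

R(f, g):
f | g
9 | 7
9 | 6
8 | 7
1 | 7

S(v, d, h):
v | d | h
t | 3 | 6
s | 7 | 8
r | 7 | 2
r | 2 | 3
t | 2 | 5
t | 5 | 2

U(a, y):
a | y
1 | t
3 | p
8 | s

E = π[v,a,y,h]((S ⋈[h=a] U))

Row counts bottom-up:
  S → 6
  U → 3
  (S ⋈[h=a] U) → 2
  π[v,a,y,h]((S ⋈[h=a] U)) → 2

|E| = 2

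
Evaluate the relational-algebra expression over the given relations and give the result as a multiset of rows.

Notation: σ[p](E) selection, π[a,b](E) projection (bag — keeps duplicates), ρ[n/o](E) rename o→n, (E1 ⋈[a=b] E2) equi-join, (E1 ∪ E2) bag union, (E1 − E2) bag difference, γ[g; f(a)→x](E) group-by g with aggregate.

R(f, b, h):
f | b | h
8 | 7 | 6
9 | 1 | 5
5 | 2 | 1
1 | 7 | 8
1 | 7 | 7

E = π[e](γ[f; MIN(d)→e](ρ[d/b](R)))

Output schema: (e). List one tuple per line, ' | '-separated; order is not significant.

Row counts bottom-up:
  R → 5
  ρ[d/b](R) → 5
  γ[f; MIN(d)→e](ρ[d/b](R)) → 4
  π[e](γ[f; MIN(d)→e](ρ[d/b](R))) → 4

== RESULT ==
e
1
2
7
7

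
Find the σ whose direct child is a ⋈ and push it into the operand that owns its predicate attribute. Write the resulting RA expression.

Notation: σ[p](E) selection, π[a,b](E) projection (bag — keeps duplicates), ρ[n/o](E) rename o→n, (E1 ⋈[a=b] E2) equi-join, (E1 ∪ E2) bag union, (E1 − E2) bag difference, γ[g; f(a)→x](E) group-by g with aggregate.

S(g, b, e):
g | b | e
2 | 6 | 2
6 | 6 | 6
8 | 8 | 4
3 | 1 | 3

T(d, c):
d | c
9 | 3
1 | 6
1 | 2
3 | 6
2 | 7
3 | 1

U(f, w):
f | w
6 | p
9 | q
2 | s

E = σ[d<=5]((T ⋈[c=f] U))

σ filters on d, owned by the left side.
E' = (σ[d<=5](T) ⋈[c=f] U)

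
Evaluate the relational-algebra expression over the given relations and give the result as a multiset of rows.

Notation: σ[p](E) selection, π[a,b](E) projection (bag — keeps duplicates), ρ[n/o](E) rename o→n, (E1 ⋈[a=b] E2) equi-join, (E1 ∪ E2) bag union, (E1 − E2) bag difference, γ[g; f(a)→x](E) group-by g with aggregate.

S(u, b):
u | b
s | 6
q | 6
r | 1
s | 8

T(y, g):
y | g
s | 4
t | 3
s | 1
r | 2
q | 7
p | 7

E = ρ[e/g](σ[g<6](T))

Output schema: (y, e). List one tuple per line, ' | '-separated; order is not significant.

Stepwise |·|:
  T → 6
  σ[g<6](T) → 4
  ρ[e/g](σ[g<6](T)) → 4

== RESULT ==
y | e
r | 2
s | 1
s | 4
t | 3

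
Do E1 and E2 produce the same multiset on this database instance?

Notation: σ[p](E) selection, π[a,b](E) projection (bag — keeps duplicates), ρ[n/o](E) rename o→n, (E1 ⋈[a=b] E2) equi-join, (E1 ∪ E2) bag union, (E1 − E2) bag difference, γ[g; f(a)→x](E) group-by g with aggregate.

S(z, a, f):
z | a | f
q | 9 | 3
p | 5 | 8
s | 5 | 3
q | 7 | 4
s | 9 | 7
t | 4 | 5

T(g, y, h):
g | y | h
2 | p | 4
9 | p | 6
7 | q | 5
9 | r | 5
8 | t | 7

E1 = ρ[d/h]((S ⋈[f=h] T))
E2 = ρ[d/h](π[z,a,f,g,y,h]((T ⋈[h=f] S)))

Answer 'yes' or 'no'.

E1 per-node cardinality:
  S → 6
  T → 5
  (S ⋈[f=h] T) → 4
  ρ[d/h]((S ⋈[f=h] T)) → 4
E2 per-node cardinality:
  T → 5
  S → 6
  (T ⋈[h=f] S) → 4
  π[z,a,f,g,y,h]((T ⋈[h=f] S)) → 4
  ρ[d/h](π[z,a,f,g,y,h]((T ⋈[h=f] S))) → 4

E1 and E2 produce the same multiset:
z | a | f | g | y | d
q | 7 | 4 | 2 | p | 4
s | 9 | 7 | 8 | t | 7
t | 4 | 5 | 7 | q | 5
t | 4 | 5 | 9 | r | 5

yes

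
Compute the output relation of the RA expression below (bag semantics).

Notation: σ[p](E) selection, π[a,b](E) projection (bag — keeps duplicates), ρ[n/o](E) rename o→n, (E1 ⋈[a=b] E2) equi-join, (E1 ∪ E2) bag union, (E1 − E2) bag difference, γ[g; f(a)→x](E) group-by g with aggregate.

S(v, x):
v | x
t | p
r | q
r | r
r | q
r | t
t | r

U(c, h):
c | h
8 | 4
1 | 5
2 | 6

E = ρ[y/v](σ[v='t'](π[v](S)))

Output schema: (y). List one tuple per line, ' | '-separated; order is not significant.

Stepwise |·|:
  S → 6
  π[v](S) → 6
  σ[v='t'](π[v](S)) → 2
  ρ[y/v](σ[v='t'](π[v](S))) → 2

== RESULT ==
y
t
t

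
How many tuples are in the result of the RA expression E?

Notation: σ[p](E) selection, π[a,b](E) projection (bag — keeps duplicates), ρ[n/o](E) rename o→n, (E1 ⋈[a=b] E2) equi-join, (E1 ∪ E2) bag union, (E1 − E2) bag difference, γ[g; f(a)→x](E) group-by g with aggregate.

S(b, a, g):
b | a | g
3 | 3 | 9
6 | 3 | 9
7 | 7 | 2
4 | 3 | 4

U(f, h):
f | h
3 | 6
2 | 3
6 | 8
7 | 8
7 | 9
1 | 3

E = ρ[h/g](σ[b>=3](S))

Subexpression sizes:
  S → 4
  σ[b>=3](S) → 4
  ρ[h/g](σ[b>=3](S)) → 4

|E| = 4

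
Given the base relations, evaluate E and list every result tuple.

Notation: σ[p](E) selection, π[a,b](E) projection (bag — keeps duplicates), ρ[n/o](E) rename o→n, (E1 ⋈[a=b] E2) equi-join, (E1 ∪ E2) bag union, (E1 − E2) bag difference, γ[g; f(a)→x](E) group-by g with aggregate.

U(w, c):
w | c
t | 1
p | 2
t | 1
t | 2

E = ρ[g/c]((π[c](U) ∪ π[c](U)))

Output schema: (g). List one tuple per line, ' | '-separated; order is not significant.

Per-node cardinality:
  U → 4
  π[c](U) → 4
  U → 4
  π[c](U) → 4
  (π[c](U) ∪ π[c](U)) → 8
  ρ[g/c]((π[c](U) ∪ π[c](U))) → 8

== RESULT ==
g
1
1
1
1
2
2
2
2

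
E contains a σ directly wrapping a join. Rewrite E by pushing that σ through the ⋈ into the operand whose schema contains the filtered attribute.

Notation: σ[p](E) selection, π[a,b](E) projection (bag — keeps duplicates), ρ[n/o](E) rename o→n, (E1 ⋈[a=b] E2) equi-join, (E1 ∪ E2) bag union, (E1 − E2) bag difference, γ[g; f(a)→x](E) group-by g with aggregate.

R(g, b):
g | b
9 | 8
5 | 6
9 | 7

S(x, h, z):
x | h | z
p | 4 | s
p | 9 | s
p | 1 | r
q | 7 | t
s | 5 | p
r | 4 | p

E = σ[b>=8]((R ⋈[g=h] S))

σ filters on b, owned by the left side.
E' = (σ[b>=8](R) ⋈[g=h] S)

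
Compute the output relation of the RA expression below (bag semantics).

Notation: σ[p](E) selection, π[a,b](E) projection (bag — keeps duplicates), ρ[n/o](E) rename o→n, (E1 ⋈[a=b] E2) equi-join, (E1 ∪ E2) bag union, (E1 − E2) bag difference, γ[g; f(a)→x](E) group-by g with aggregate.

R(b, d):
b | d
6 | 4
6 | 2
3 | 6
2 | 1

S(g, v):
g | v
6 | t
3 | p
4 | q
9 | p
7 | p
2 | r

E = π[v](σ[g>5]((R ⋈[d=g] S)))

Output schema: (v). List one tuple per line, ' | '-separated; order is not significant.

Per-node cardinality:
  R → 4
  S → 6
  (R ⋈[d=g] S) → 3
  σ[g>5]((R ⋈[d=g] S)) → 1
  π[v](σ[g>5]((R ⋈[d=g] S))) → 1

== RESULT ==
v
t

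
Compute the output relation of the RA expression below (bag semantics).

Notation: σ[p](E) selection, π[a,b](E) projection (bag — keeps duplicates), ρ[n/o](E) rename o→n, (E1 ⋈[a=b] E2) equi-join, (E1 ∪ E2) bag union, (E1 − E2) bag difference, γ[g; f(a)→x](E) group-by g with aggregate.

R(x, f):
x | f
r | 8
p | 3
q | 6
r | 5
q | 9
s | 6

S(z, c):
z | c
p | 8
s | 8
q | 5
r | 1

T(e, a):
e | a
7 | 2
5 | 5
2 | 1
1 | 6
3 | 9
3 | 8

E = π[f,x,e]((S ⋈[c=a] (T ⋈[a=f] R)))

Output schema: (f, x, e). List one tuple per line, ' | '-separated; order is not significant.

Row counts bottom-up:
  S → 4
  T → 6
  R → 6
  (T ⋈[a=f] R) → 5
  (S ⋈[c=a] (T ⋈[a=f] R)) → 3
  π[f,x,e]((S ⋈[c=a] (T ⋈[a=f] R))) → 3

== RESULT ==
f | x | e
5 | r | 5
8 | r | 3
8 | r | 3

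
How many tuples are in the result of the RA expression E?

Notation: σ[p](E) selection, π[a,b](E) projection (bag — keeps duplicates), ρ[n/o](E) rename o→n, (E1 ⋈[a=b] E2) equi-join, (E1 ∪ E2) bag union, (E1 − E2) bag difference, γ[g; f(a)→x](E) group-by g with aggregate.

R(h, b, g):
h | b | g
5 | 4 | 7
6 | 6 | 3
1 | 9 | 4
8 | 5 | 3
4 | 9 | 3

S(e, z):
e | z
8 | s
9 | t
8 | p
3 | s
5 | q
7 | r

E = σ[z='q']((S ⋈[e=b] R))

Row counts bottom-up:
  S → 6
  R → 5
  (S ⋈[e=b] R) → 3
  σ[z='q']((S ⋈[e=b] R)) → 1

|E| = 1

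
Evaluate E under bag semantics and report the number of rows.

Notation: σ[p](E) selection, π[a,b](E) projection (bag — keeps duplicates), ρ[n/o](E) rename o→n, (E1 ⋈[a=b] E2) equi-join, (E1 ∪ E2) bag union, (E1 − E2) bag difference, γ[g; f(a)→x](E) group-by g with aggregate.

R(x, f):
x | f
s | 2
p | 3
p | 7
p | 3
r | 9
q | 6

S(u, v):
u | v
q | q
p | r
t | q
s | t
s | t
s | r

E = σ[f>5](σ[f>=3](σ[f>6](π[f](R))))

Stepwise |·|:
  R → 6
  π[f](R) → 6
  σ[f>6](π[f](R)) → 2
  σ[f>=3](σ[f>6](π[f](R))) → 2
  σ[f>5](σ[f>=3](σ[f>6](π[f](R)))) → 2

|E| = 2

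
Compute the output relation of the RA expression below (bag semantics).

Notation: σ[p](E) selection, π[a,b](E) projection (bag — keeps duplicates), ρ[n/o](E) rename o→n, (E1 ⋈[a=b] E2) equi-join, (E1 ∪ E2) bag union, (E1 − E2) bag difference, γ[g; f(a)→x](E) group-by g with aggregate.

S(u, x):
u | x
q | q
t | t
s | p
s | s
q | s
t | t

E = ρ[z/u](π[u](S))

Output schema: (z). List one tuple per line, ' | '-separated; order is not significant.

Row counts bottom-up:
  S → 6
  π[u](S) → 6
  ρ[z/u](π[u](S)) → 6

== RESULT ==
z
q
q
s
s
t
t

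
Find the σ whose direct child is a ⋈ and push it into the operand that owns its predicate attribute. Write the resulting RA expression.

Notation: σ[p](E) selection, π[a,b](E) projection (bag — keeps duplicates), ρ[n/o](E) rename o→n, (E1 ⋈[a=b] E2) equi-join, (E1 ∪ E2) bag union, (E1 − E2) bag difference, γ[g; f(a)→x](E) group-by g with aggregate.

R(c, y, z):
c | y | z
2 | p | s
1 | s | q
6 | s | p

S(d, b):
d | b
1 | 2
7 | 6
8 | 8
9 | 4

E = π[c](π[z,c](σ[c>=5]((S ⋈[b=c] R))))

σ filters on c, owned by the right side.
E' = π[c](π[z,c]((S ⋈[b=c] σ[c>=5](R))))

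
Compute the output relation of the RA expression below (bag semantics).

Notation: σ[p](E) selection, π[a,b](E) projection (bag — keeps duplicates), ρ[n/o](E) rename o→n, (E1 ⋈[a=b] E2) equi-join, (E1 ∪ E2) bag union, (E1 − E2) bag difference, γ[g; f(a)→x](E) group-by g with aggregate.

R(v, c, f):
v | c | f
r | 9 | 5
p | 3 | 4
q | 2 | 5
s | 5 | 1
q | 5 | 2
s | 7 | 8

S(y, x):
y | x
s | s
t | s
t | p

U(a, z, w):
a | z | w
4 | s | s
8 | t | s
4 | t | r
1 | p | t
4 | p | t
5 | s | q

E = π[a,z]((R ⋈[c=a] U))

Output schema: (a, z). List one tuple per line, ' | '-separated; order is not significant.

Subexpression sizes:
  R → 6
  U → 6
  (R ⋈[c=a] U) → 2
  π[a,z]((R ⋈[c=a] U)) → 2

== RESULT ==
a | z
5 | s
5 | s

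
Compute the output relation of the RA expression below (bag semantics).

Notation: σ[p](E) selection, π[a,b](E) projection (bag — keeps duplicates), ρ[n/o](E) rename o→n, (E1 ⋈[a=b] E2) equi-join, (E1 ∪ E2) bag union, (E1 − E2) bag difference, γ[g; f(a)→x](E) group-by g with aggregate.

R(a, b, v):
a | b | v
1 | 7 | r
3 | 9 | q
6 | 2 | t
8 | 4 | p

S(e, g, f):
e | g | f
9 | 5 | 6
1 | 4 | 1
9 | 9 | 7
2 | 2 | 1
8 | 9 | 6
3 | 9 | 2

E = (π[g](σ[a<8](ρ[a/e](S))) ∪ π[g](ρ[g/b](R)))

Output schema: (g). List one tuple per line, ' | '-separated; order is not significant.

Stepwise |·|:
  S → 6
  ρ[a/e](S) → 6
  σ[a<8](ρ[a/e](S)) → 3
  π[g](σ[a<8](ρ[a/e](S))) → 3
  R → 4
  ρ[g/b](R) → 4
  π[g](ρ[g/b](R)) → 4
  (π[g](σ[a<8](ρ[a/e](S))) ∪ π[g](ρ[g/b](R))) → 7

== RESULT ==
g
2
2
4
4
7
9
9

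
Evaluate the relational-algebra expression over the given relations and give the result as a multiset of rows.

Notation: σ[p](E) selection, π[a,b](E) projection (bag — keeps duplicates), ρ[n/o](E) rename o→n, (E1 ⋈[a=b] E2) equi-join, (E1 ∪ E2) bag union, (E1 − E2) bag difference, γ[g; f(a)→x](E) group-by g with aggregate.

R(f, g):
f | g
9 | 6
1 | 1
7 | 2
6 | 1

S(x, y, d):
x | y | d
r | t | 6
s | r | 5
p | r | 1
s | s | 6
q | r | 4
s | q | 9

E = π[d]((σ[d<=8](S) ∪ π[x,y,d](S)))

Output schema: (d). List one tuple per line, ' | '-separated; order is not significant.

Row counts bottom-up:
  S → 6
  σ[d<=8](S) → 5
  S → 6
  π[x,y,d](S) → 6
  (σ[d<=8](S) ∪ π[x,y,d](S)) → 11
  π[d]((σ[d<=8](S) ∪ π[x,y,d](S))) → 11

== RESULT ==
d
1
1
4
4
5
5
6
6
6
6
9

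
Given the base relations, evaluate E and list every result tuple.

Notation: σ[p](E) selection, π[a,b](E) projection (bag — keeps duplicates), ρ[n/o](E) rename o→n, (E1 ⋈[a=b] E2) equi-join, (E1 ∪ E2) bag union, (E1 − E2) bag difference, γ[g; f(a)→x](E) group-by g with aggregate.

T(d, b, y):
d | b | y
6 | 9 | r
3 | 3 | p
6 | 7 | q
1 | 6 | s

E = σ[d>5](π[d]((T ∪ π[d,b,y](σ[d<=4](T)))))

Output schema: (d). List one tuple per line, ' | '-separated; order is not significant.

Subexpression sizes:
  T → 4
  T → 4
  σ[d<=4](T) → 2
  π[d,b,y](σ[d<=4](T)) → 2
  (T ∪ π[d,b,y](σ[d<=4](T))) → 6
  π[d]((T ∪ π[d,b,y](σ[d<=4](T)))) → 6
  σ[d>5](π[d]((T ∪ π[d,b,y](σ[d<=4](T))))) → 2

== RESULT ==
d
6
6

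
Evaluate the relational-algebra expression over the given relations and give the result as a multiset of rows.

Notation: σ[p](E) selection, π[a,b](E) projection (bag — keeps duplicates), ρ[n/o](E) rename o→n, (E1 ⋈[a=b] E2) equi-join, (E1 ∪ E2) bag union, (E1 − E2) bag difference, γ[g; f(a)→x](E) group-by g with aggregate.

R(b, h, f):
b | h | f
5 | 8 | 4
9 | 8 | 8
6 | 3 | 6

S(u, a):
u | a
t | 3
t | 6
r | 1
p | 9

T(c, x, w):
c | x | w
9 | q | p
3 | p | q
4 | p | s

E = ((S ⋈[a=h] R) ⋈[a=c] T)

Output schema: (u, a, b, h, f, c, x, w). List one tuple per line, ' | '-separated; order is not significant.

Per-node cardinality:
  S → 4
  R → 3
  (S ⋈[a=h] R) → 1
  T → 3
  ((S ⋈[a=h] R) ⋈[a=c] T) → 1

== RESULT ==
u | a | b | h | f | c | x | w
t | 3 | 6 | 3 | 6 | 3 | p | q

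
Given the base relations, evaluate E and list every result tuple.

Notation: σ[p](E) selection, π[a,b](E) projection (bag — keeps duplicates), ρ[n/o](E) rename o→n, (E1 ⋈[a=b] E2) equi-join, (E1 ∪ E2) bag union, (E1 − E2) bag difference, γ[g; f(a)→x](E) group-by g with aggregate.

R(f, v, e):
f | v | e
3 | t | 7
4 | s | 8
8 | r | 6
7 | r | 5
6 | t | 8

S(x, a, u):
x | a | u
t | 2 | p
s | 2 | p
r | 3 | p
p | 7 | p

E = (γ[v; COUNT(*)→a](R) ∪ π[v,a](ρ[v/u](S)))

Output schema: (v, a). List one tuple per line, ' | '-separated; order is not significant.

Subexpression sizes:
  R → 5
  γ[v; COUNT(*)→a](R) → 3
  S → 4
  ρ[v/u](S) → 4
  π[v,a](ρ[v/u](S)) → 4
  (γ[v; COUNT(*)→a](R) ∪ π[v,a](ρ[v/u](S))) → 7

== RESULT ==
v | a
p | 2
p | 2
p | 3
p | 7
r | 2
s | 1
t | 2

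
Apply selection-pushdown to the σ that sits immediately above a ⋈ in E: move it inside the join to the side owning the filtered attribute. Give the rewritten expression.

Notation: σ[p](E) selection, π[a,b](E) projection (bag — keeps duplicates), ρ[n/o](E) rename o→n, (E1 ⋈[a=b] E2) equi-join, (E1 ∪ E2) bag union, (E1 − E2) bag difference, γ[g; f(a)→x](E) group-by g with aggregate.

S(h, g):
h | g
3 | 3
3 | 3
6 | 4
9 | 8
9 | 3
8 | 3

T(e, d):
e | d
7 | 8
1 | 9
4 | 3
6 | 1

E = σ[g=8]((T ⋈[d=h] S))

σ filters on g, owned by the right side.
E' = (T ⋈[d=h] σ[g=8](S))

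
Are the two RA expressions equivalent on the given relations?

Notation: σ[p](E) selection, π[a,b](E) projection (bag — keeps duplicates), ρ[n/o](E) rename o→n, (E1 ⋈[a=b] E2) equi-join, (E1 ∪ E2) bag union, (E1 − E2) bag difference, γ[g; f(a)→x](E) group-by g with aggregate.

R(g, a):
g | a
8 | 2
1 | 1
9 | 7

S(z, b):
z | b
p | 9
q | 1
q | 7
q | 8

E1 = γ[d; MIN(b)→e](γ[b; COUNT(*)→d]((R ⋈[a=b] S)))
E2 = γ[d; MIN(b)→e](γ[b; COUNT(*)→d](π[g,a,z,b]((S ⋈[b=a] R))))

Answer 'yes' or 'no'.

E1 subexpression sizes:
  R → 3
  S → 4
  (R ⋈[a=b] S) → 2
  γ[b; COUNT(*)→d]((R ⋈[a=b] S)) → 2
  γ[d; MIN(b)→e](γ[b; COUNT(*)→d]((R ⋈[a=b] S))) → 1
E2 subexpression sizes:
  S → 4
  R → 3
  (S ⋈[b=a] R) → 2
  π[g,a,z,b]((S ⋈[b=a] R)) → 2
  γ[b; COUNT(*)→d](π[g,a,z,b]((S ⋈[b=a] R))) → 2
  γ[d; MIN(b)→e](γ[b; COUNT(*)→d](π[g,a,z,b]((S ⋈[b=a] R)))) → 1

E1 and E2 produce the same multiset:
d | e
1 | 1

yes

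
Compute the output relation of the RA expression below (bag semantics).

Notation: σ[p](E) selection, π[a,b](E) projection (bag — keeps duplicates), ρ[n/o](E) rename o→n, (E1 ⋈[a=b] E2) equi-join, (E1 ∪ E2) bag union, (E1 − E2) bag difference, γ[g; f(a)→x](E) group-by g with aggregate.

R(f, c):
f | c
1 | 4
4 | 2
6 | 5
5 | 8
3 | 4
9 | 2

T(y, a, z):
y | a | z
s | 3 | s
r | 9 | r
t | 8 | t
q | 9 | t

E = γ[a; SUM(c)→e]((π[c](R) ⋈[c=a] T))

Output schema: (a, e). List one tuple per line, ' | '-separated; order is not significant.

Row counts bottom-up:
  R → 6
  π[c](R) → 6
  T → 4
  (π[c](R) ⋈[c=a] T) → 1
  γ[a; SUM(c)→e]((π[c](R) ⋈[c=a] T)) → 1

== RESULT ==
a | e
8 | 8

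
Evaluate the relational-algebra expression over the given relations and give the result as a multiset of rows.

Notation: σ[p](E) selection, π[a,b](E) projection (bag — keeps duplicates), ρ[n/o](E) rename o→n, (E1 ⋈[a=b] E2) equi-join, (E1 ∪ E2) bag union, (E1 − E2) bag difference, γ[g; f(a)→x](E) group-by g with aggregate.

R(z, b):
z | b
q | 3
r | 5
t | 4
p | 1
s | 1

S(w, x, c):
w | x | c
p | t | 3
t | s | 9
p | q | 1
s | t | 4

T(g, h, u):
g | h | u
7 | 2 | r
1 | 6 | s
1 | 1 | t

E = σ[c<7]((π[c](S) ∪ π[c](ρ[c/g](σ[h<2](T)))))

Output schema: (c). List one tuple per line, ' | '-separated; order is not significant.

Subexpression sizes:
  S → 4
  π[c](S) → 4
  T → 3
  σ[h<2](T) → 1
  ρ[c/g](σ[h<2](T)) → 1
  π[c](ρ[c/g](σ[h<2](T))) → 1
  (π[c](S) ∪ π[c](ρ[c/g](σ[h<2](T)))) → 5
  σ[c<7]((π[c](S) ∪ π[c](ρ[c/g](σ[h<2](T))))) → 4

== RESULT ==
c
1
1
3
4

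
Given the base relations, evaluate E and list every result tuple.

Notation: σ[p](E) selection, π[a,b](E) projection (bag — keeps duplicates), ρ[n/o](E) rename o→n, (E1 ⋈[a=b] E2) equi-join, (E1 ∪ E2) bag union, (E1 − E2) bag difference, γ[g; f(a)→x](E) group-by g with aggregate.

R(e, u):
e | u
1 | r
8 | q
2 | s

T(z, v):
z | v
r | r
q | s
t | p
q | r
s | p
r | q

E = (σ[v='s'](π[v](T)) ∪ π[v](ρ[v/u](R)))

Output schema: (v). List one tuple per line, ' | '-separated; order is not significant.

Subexpression sizes:
  T → 6
  π[v](T) → 6
  σ[v='s'](π[v](T)) → 1
  R → 3
  ρ[v/u](R) → 3
  π[v](ρ[v/u](R)) → 3
  (σ[v='s'](π[v](T)) ∪ π[v](ρ[v/u](R))) → 4

== RESULT ==
v
q
r
s
s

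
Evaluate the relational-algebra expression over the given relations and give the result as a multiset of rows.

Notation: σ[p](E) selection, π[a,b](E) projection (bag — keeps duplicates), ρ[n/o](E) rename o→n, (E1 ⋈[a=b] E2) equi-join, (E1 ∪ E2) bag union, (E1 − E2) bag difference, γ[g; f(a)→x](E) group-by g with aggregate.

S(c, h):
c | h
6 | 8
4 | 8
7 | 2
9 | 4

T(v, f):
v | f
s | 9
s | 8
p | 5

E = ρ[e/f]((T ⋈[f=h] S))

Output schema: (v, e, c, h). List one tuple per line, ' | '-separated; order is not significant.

Row counts bottom-up:
  T → 3
  S → 4
  (T ⋈[f=h] S) → 2
  ρ[e/f]((T ⋈[f=h] S)) → 2

== RESULT ==
v | e | c | h
s | 8 | 4 | 8
s | 8 | 6 | 8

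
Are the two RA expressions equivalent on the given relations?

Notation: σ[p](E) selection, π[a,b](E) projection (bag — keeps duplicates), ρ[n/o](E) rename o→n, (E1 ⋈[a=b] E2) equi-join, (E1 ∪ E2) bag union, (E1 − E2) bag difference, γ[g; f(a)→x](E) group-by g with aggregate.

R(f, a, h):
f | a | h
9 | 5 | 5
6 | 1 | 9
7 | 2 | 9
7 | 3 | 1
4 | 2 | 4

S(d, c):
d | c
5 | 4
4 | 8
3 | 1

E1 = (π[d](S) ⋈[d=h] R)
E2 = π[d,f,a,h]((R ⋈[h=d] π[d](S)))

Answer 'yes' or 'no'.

E1 stepwise |·|:
  S → 3
  π[d](S) → 3
  R → 5
  (π[d](S) ⋈[d=h] R) → 2
E2 stepwise |·|:
  R → 5
  S → 3
  π[d](S) → 3
  (R ⋈[h=d] π[d](S)) → 2
  π[d,f,a,h]((R ⋈[h=d] π[d](S))) → 2

E1 and E2 produce the same multiset:
d | f | a | h
4 | 4 | 2 | 4
5 | 9 | 5 | 5

yes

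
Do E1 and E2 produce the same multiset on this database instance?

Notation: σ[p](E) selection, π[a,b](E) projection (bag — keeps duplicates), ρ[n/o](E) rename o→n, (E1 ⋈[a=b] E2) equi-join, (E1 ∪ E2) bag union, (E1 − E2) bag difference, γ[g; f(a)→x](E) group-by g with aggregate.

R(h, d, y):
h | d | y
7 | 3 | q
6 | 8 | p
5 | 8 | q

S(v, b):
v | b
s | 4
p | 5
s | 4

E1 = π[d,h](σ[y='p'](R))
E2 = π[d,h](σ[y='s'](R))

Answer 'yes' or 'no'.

E1 stepwise |·|:
  R → 3
  σ[y='p'](R) → 1
  π[d,h](σ[y='p'](R)) → 1
E2 stepwise |·|:
  R → 3
  σ[y='s'](R) → 0
  π[d,h](σ[y='s'](R)) → 0

E1 result:
d | h
8 | 6
E2 result:
d | h
(0 rows)
Witness: (8, 6) appears 1× in E1 but 0× in E2.

no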